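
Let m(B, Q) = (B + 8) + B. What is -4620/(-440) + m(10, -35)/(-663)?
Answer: 13867/1326 ≈ 10.458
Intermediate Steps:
m(B, Q) = 8 + 2*B (m(B, Q) = (8 + B) + B = 8 + 2*B)
-4620/(-440) + m(10, -35)/(-663) = -4620/(-440) + (8 + 2*10)/(-663) = -4620*(-1/440) + (8 + 20)*(-1/663) = 21/2 + 28*(-1/663) = 21/2 - 28/663 = 13867/1326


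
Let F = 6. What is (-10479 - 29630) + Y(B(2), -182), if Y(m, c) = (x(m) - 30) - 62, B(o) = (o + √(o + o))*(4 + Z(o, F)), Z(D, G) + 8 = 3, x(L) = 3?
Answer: -40198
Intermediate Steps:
Z(D, G) = -5 (Z(D, G) = -8 + 3 = -5)
B(o) = -o - √2*√o (B(o) = (o + √(o + o))*(4 - 5) = (o + √(2*o))*(-1) = (o + √2*√o)*(-1) = -o - √2*√o)
Y(m, c) = -89 (Y(m, c) = (3 - 30) - 62 = -27 - 62 = -89)
(-10479 - 29630) + Y(B(2), -182) = (-10479 - 29630) - 89 = -40109 - 89 = -40198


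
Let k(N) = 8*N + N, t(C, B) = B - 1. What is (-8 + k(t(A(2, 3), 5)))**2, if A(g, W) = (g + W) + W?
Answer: 784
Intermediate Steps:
A(g, W) = g + 2*W (A(g, W) = (W + g) + W = g + 2*W)
t(C, B) = -1 + B
k(N) = 9*N
(-8 + k(t(A(2, 3), 5)))**2 = (-8 + 9*(-1 + 5))**2 = (-8 + 9*4)**2 = (-8 + 36)**2 = 28**2 = 784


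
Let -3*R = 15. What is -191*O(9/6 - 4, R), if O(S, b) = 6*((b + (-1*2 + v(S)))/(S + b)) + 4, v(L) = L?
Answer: -11078/5 ≈ -2215.6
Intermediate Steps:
R = -5 (R = -⅓*15 = -5)
O(S, b) = 4 + 6*(-2 + S + b)/(S + b) (O(S, b) = 6*((b + (-1*2 + S))/(S + b)) + 4 = 6*((b + (-2 + S))/(S + b)) + 4 = 6*((-2 + S + b)/(S + b)) + 4 = 6*(-2 + S + b)/(S + b) + 4 = 4 + 6*(-2 + S + b)/(S + b))
-191*O(9/6 - 4, R) = -382*(-6 + 5*(9/6 - 4) + 5*(-5))/((9/6 - 4) - 5) = -382*(-6 + 5*(9*(⅙) - 4) - 25)/((9*(⅙) - 4) - 5) = -382*(-6 + 5*(3/2 - 4) - 25)/((3/2 - 4) - 5) = -382*(-6 + 5*(-5/2) - 25)/(-5/2 - 5) = -382*(-6 - 25/2 - 25)/(-15/2) = -382*(-2)*(-87)/(15*2) = -191*58/5 = -11078/5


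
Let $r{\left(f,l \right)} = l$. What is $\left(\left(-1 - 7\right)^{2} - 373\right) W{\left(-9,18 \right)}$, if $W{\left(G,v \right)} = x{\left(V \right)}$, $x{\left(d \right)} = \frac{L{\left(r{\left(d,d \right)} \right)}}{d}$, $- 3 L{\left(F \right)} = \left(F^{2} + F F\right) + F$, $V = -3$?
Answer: $-515$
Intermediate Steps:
$L{\left(F \right)} = - \frac{2 F^{2}}{3} - \frac{F}{3}$ ($L{\left(F \right)} = - \frac{\left(F^{2} + F F\right) + F}{3} = - \frac{\left(F^{2} + F^{2}\right) + F}{3} = - \frac{2 F^{2} + F}{3} = - \frac{F + 2 F^{2}}{3} = - \frac{2 F^{2}}{3} - \frac{F}{3}$)
$x{\left(d \right)} = - \frac{1}{3} - \frac{2 d}{3}$ ($x{\left(d \right)} = \frac{\left(- \frac{1}{3}\right) d \left(1 + 2 d\right)}{d} = - \frac{1}{3} - \frac{2 d}{3}$)
$W{\left(G,v \right)} = \frac{5}{3}$ ($W{\left(G,v \right)} = - \frac{1}{3} - -2 = - \frac{1}{3} + 2 = \frac{5}{3}$)
$\left(\left(-1 - 7\right)^{2} - 373\right) W{\left(-9,18 \right)} = \left(\left(-1 - 7\right)^{2} - 373\right) \frac{5}{3} = \left(\left(-8\right)^{2} - 373\right) \frac{5}{3} = \left(64 - 373\right) \frac{5}{3} = \left(-309\right) \frac{5}{3} = -515$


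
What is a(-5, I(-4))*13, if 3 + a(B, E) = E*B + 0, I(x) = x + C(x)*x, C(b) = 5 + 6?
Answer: 3081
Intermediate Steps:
C(b) = 11
I(x) = 12*x (I(x) = x + 11*x = 12*x)
a(B, E) = -3 + B*E (a(B, E) = -3 + (E*B + 0) = -3 + (B*E + 0) = -3 + B*E)
a(-5, I(-4))*13 = (-3 - 60*(-4))*13 = (-3 - 5*(-48))*13 = (-3 + 240)*13 = 237*13 = 3081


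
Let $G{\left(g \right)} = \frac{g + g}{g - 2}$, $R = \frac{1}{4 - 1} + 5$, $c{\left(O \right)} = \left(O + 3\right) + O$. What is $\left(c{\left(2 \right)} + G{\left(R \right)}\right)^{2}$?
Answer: $\frac{2601}{25} \approx 104.04$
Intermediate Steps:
$c{\left(O \right)} = 3 + 2 O$ ($c{\left(O \right)} = \left(3 + O\right) + O = 3 + 2 O$)
$R = \frac{16}{3}$ ($R = \frac{1}{3} + 5 = \frac{16}{3} \approx 5.3333$)
$G{\left(g \right)} = \frac{2 g}{-2 + g}$
$\left(c{\left(2 \right)} + G{\left(R \right)}\right)^{2} = \left(\left(3 + 2 \cdot 2\right) + 2 \cdot \frac{16}{3} \frac{1}{-2 + \frac{16}{3}}\right)^{2} = \left(\left(3 + 4\right) + 2 \cdot \frac{16}{3} \frac{1}{\frac{10}{3}}\right)^{2} = \left(7 + 2 \cdot \frac{16}{3} \cdot \frac{3}{10}\right)^{2} = \left(7 + \frac{16}{5}\right)^{2} = \left(\frac{51}{5}\right)^{2} = \frac{2601}{25}$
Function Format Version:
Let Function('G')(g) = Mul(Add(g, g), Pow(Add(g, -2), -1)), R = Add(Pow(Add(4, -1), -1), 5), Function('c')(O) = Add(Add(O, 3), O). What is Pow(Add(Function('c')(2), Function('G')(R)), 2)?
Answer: Rational(2601, 25) ≈ 104.04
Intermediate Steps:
Function('c')(O) = Add(3, Mul(2, O)) (Function('c')(O) = Add(Add(3, O), O) = Add(3, Mul(2, O)))
R = Rational(16, 3) (R = Add(Pow(3, -1), 5) = Add(Rational(1, 3), 5) = Rational(16, 3) ≈ 5.3333)
Function('G')(g) = Mul(2, g, Pow(Add(-2, g), -1)) (Function('G')(g) = Mul(Mul(2, g), Pow(Add(-2, g), -1)) = Mul(2, g, Pow(Add(-2, g), -1)))
Pow(Add(Function('c')(2), Function('G')(R)), 2) = Pow(Add(Add(3, Mul(2, 2)), Mul(2, Rational(16, 3), Pow(Add(-2, Rational(16, 3)), -1))), 2) = Pow(Add(Add(3, 4), Mul(2, Rational(16, 3), Pow(Rational(10, 3), -1))), 2) = Pow(Add(7, Mul(2, Rational(16, 3), Rational(3, 10))), 2) = Pow(Add(7, Rational(16, 5)), 2) = Pow(Rational(51, 5), 2) = Rational(2601, 25)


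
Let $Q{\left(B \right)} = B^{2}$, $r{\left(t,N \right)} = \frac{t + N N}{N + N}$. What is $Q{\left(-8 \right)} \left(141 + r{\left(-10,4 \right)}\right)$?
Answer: $9072$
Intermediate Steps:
$r{\left(t,N \right)} = \frac{t + N^{2}}{2 N}$
$Q{\left(-8 \right)} \left(141 + r{\left(-10,4 \right)}\right) = \left(-8\right)^{2} \left(141 + \frac{-10 + 4^{2}}{2 \cdot 4}\right) = 64 \left(141 + \frac{1}{2} \cdot \frac{1}{4} \left(-10 + 16\right)\right) = 64 \left(141 + \frac{1}{2} \cdot \frac{1}{4} \cdot 6\right) = 64 \left(141 + \frac{3}{4}\right) = 64 \cdot \frac{567}{4} = 9072$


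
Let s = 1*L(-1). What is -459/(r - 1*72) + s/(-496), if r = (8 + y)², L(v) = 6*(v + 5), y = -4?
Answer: 14145/1736 ≈ 8.1480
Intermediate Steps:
L(v) = 30 + 6*v (L(v) = 6*(5 + v) = 30 + 6*v)
r = 16 (r = (8 - 4)² = 4² = 16)
s = 24 (s = 1*(30 + 6*(-1)) = 1*(30 - 6) = 1*24 = 24)
-459/(r - 1*72) + s/(-496) = -459/(16 - 1*72) + 24/(-496) = -459/(16 - 72) + 24*(-1/496) = -459/(-56) - 3/62 = -459*(-1/56) - 3/62 = 459/56 - 3/62 = 14145/1736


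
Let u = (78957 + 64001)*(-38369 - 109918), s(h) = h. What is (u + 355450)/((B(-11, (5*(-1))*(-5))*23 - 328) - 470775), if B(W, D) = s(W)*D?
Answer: 18337766/413 ≈ 44401.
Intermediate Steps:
B(W, D) = D*W (B(W, D) = W*D = D*W)
u = -21198812946 (u = 142958*(-148287) = -21198812946)
(u + 355450)/((B(-11, (5*(-1))*(-5))*23 - 328) - 470775) = (-21198812946 + 355450)/(((((5*(-1))*(-5))*(-11))*23 - 328) - 470775) = -21198457496/(((-5*(-5)*(-11))*23 - 328) - 470775) = -21198457496/(((25*(-11))*23 - 328) - 470775) = -21198457496/((-275*23 - 328) - 470775) = -21198457496/((-6325 - 328) - 470775) = -21198457496/(-6653 - 470775) = -21198457496/(-477428) = -21198457496*(-1/477428) = 18337766/413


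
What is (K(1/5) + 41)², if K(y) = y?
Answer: 42436/25 ≈ 1697.4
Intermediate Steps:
(K(1/5) + 41)² = (1/5 + 41)² = (⅕ + 41)² = (206/5)² = 42436/25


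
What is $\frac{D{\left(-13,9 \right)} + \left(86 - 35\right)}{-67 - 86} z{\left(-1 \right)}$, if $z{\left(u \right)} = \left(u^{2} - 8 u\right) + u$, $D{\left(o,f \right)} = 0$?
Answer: $- \frac{8}{3} \approx -2.6667$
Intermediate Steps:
$z{\left(u \right)} = u^{2} - 7 u$
$\frac{D{\left(-13,9 \right)} + \left(86 - 35\right)}{-67 - 86} z{\left(-1 \right)} = \frac{0 + \left(86 - 35\right)}{-67 - 86} \left(- (-7 - 1)\right) = \frac{0 + \left(86 - 35\right)}{-153} \left(\left(-1\right) \left(-8\right)\right) = \left(0 + 51\right) \left(- \frac{1}{153}\right) 8 = 51 \left(- \frac{1}{153}\right) 8 = \left(- \frac{1}{3}\right) 8 = - \frac{8}{3}$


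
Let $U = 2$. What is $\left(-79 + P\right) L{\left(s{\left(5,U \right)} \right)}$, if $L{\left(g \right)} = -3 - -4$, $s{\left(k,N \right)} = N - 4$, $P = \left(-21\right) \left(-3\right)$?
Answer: $-16$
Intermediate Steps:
$P = 63$
$s{\left(k,N \right)} = -4 + N$
$L{\left(g \right)} = 1$ ($L{\left(g \right)} = -3 + 4 = 1$)
$\left(-79 + P\right) L{\left(s{\left(5,U \right)} \right)} = \left(-79 + 63\right) 1 = \left(-16\right) 1 = -16$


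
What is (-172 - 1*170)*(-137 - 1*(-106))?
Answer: 10602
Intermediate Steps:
(-172 - 1*170)*(-137 - 1*(-106)) = (-172 - 170)*(-137 + 106) = -342*(-31) = 10602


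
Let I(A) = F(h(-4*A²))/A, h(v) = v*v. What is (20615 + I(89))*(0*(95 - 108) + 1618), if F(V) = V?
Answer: 18283592542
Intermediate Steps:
h(v) = v²
I(A) = 16*A³ (I(A) = (-4*A²)²/A = (16*A⁴)/A = 16*A³)
(20615 + I(89))*(0*(95 - 108) + 1618) = (20615 + 16*89³)*(0*(95 - 108) + 1618) = (20615 + 16*704969)*(0*(-13) + 1618) = (20615 + 11279504)*(0 + 1618) = 11300119*1618 = 18283592542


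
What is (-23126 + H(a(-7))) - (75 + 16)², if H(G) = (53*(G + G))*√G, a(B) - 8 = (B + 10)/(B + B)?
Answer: -31407 + 5777*√1526/98 ≈ -29104.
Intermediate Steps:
a(B) = 8 + (10 + B)/(2*B) (a(B) = 8 + (B + 10)/(B + B) = 8 + (10 + B)/((2*B)) = 8 + (10 + B)*(1/(2*B)) = 8 + (10 + B)/(2*B))
H(G) = 106*G^(3/2) (H(G) = (53*(2*G))*√G = (106*G)*√G = 106*G^(3/2))
(-23126 + H(a(-7))) - (75 + 16)² = (-23126 + 106*(17/2 + 5/(-7))^(3/2)) - (75 + 16)² = (-23126 + 106*(17/2 + 5*(-⅐))^(3/2)) - 1*91² = (-23126 + 106*(17/2 - 5/7)^(3/2)) - 1*8281 = (-23126 + 106*(109/14)^(3/2)) - 8281 = (-23126 + 106*(109*√1526/196)) - 8281 = (-23126 + 5777*√1526/98) - 8281 = -31407 + 5777*√1526/98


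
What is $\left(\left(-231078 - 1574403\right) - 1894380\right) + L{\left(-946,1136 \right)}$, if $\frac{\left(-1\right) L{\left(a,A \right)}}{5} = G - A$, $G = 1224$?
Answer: $-3700301$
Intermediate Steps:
$L{\left(a,A \right)} = -6120 + 5 A$ ($L{\left(a,A \right)} = - 5 \left(1224 - A\right) = -6120 + 5 A$)
$\left(\left(-231078 - 1574403\right) - 1894380\right) + L{\left(-946,1136 \right)} = \left(\left(-231078 - 1574403\right) - 1894380\right) + \left(-6120 + 5 \cdot 1136\right) = \left(\left(-231078 - 1574403\right) - 1894380\right) + \left(-6120 + 5680\right) = \left(-1805481 - 1894380\right) - 440 = -3699861 - 440 = -3700301$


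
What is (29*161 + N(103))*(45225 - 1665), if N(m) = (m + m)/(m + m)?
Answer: 203425200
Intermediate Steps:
N(m) = 1 (N(m) = (2*m)/((2*m)) = (2*m)*(1/(2*m)) = 1)
(29*161 + N(103))*(45225 - 1665) = (29*161 + 1)*(45225 - 1665) = (4669 + 1)*43560 = 4670*43560 = 203425200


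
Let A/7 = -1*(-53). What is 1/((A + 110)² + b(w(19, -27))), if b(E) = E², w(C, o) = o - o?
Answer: 1/231361 ≈ 4.3222e-6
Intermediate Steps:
w(C, o) = 0
A = 371 (A = 7*(-1*(-53)) = 7*53 = 371)
1/((A + 110)² + b(w(19, -27))) = 1/((371 + 110)² + 0²) = 1/(481² + 0) = 1/(231361 + 0) = 1/231361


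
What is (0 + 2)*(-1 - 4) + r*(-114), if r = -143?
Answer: 16292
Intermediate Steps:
(0 + 2)*(-1 - 4) + r*(-114) = (0 + 2)*(-1 - 4) - 143*(-114) = 2*(-5) + 16302 = -10 + 16302 = 16292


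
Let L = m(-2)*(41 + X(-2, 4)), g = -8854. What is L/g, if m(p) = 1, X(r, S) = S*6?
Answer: -65/8854 ≈ -0.0073413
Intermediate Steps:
X(r, S) = 6*S
L = 65 (L = 1*(41 + 6*4) = 1*(41 + 24) = 1*65 = 65)
L/g = 65/(-8854) = 65*(-1/8854) = -65/8854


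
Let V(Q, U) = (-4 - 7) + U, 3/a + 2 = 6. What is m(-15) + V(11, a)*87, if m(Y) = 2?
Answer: -3559/4 ≈ -889.75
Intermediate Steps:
a = ¾ (a = 3/(-2 + 6) = 3/4 = 3*(¼) = ¾ ≈ 0.75000)
V(Q, U) = -11 + U
m(-15) + V(11, a)*87 = 2 + (-11 + ¾)*87 = 2 - 41/4*87 = 2 - 3567/4 = -3559/4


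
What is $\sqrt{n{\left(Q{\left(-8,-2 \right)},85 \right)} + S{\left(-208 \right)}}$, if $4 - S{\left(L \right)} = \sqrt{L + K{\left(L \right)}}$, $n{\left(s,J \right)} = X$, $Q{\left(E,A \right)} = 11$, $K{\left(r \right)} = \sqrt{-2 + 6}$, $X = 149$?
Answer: $\sqrt{153 - i \sqrt{206}} \approx 12.383 - 0.57954 i$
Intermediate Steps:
$K{\left(r \right)} = 2$ ($K{\left(r \right)} = \sqrt{4} = 2$)
$n{\left(s,J \right)} = 149$
$S{\left(L \right)} = 4 - \sqrt{2 + L}$ ($S{\left(L \right)} = 4 - \sqrt{L + 2} = 4 - \sqrt{2 + L}$)
$\sqrt{n{\left(Q{\left(-8,-2 \right)},85 \right)} + S{\left(-208 \right)}} = \sqrt{149 + \left(4 - \sqrt{2 - 208}\right)} = \sqrt{149 + \left(4 - \sqrt{-206}\right)} = \sqrt{149 + \left(4 - i \sqrt{206}\right)} = \sqrt{153 - i \sqrt{206}}$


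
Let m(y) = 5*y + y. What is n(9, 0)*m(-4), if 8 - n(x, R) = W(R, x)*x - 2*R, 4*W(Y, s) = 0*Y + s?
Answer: 294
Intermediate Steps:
m(y) = 6*y
W(Y, s) = s/4 (W(Y, s) = (0*Y + s)/4 = (0 + s)/4 = s/4)
n(x, R) = 8 + 2*R - x²/4 (n(x, R) = 8 - ((x/4)*x - 2*R) = 8 - (x²/4 - 2*R) = 8 - (-2*R + x²/4) = 8 + (2*R - x²/4) = 8 + 2*R - x²/4)
n(9, 0)*m(-4) = (8 + 2*0 - ¼*9²)*(6*(-4)) = (8 + 0 - ¼*81)*(-24) = (8 + 0 - 81/4)*(-24) = -49/4*(-24) = 294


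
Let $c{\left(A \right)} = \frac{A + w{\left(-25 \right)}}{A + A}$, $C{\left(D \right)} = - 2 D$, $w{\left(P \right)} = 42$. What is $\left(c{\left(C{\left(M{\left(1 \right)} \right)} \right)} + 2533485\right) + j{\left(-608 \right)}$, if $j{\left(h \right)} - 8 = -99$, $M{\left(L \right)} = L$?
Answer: $2533384$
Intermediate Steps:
$j{\left(h \right)} = -91$ ($j{\left(h \right)} = 8 - 99 = -91$)
$c{\left(A \right)} = \frac{42 + A}{2 A}$ ($c{\left(A \right)} = \frac{A + 42}{A + A} = \frac{42 + A}{2 A}$)
$\left(c{\left(C{\left(M{\left(1 \right)} \right)} \right)} + 2533485\right) + j{\left(-608 \right)} = \left(\frac{42 - 2}{2 \left(\left(-2\right) 1\right)} + 2533485\right) - 91 = \left(\frac{42 - 2}{2 \left(-2\right)} + 2533485\right) - 91 = \left(\frac{1}{2} \left(- \frac{1}{2}\right) 40 + 2533485\right) - 91 = \left(-10 + 2533485\right) - 91 = 2533475 - 91 = 2533384$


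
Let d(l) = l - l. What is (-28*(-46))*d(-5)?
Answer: 0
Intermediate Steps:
d(l) = 0
(-28*(-46))*d(-5) = -28*(-46)*0 = 1288*0 = 0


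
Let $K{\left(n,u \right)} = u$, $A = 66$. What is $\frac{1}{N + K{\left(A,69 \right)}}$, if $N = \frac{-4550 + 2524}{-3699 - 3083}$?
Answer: $\frac{3391}{234992} \approx 0.01443$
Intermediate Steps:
$N = \frac{1013}{3391}$ ($N = - \frac{2026}{-6782} = \left(-2026\right) \left(- \frac{1}{6782}\right) = \frac{1013}{3391} \approx 0.29873$)
$\frac{1}{N + K{\left(A,69 \right)}} = \frac{1}{\frac{1013}{3391} + 69} = \frac{1}{\frac{234992}{3391}} = \frac{3391}{234992}$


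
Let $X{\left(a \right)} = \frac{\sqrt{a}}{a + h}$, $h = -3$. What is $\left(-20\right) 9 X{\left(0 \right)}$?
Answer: $0$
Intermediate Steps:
$X{\left(a \right)} = \frac{\sqrt{a}}{-3 + a}$ ($X{\left(a \right)} = \frac{\sqrt{a}}{a - 3} = \frac{\sqrt{a}}{-3 + a}$)
$\left(-20\right) 9 X{\left(0 \right)} = \left(-20\right) 9 \frac{\sqrt{0}}{-3 + 0} = - 180 \frac{0}{-3} = - 180 \cdot 0 \left(- \frac{1}{3}\right) = \left(-180\right) 0 = 0$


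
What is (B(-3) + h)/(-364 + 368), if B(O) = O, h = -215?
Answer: -109/2 ≈ -54.500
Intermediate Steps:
(B(-3) + h)/(-364 + 368) = (-3 - 215)/(-364 + 368) = -218/4 = -218*1/4 = -109/2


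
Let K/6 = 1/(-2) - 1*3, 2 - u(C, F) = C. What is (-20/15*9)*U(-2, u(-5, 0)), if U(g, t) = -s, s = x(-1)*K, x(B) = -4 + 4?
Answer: 0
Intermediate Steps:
u(C, F) = 2 - C
x(B) = 0
K = -21 (K = 6*(1/(-2) - 1*3) = 6*(-1/2 - 3) = 6*(-7/2) = -21)
s = 0 (s = 0*(-21) = 0)
U(g, t) = 0 (U(g, t) = -1*0 = 0)
(-20/15*9)*U(-2, u(-5, 0)) = (-20/15*9)*0 = (-20*1/15*9)*0 = -4/3*9*0 = -12*0 = 0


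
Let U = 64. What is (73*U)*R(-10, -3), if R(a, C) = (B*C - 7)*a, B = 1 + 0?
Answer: 467200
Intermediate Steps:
B = 1
R(a, C) = a*(-7 + C) (R(a, C) = (1*C - 7)*a = (C - 7)*a = (-7 + C)*a = a*(-7 + C))
(73*U)*R(-10, -3) = (73*64)*(-10*(-7 - 3)) = 4672*(-10*(-10)) = 4672*100 = 467200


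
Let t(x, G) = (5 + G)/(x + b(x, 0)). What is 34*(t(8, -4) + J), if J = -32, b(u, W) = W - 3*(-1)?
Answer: -11934/11 ≈ -1084.9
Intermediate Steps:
b(u, W) = 3 + W (b(u, W) = W + 3 = 3 + W)
t(x, G) = (5 + G)/(3 + x) (t(x, G) = (5 + G)/(x + (3 + 0)) = (5 + G)/(x + 3) = (5 + G)/(3 + x))
34*(t(8, -4) + J) = 34*((5 - 4)/(3 + 8) - 32) = 34*(1/11 - 32) = 34*(-351/11) = -11934/11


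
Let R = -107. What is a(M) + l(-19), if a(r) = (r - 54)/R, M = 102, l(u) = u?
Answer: -2081/107 ≈ -19.449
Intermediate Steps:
a(r) = 54/107 - r/107 (a(r) = (r - 54)/(-107) = (-54 + r)*(-1/107) = 54/107 - r/107)
a(M) + l(-19) = (54/107 - 1/107*102) - 19 = (54/107 - 102/107) - 19 = -48/107 - 19 = -2081/107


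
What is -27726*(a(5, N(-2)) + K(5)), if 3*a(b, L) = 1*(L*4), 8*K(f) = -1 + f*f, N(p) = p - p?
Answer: -83178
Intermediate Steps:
N(p) = 0
K(f) = -⅛ + f²/8 (K(f) = (-1 + f*f)/8 = (-1 + f²)/8 = -⅛ + f²/8)
a(b, L) = 4*L/3 (a(b, L) = (1*(L*4))/3 = (1*(4*L))/3 = (4*L)/3 = 4*L/3)
-27726*(a(5, N(-2)) + K(5)) = -27726*((4/3)*0 + (-⅛ + (⅛)*5²)) = -27726*(0 + (-⅛ + (⅛)*25)) = -27726*(0 + (-⅛ + 25/8)) = -27726*(0 + 3) = -27726*3 = -83178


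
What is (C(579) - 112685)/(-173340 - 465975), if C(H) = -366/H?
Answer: 21748327/123387795 ≈ 0.17626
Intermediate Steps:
(C(579) - 112685)/(-173340 - 465975) = (-366/579 - 112685)/(-173340 - 465975) = (-366*1/579 - 112685)/(-639315) = (-122/193 - 112685)*(-1/639315) = -21748327/193*(-1/639315) = 21748327/123387795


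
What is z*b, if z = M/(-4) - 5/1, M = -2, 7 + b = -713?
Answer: 3240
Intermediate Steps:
b = -720 (b = -7 - 713 = -720)
z = -9/2 (z = -2/(-4) - 5/1 = -2*(-¼) - 5*1 = ½ - 5 = -9/2 ≈ -4.5000)
z*b = -9/2*(-720) = 3240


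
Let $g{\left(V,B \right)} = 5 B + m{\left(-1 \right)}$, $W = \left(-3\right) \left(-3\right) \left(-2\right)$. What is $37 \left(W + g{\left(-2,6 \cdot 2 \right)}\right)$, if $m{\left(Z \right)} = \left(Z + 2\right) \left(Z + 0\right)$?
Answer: $1517$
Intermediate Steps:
$W = -18$ ($W = 9 \left(-2\right) = -18$)
$m{\left(Z \right)} = Z \left(2 + Z\right)$ ($m{\left(Z \right)} = \left(2 + Z\right) Z = Z \left(2 + Z\right)$)
$g{\left(V,B \right)} = -1 + 5 B$ ($g{\left(V,B \right)} = 5 B - \left(2 - 1\right) = 5 B - 1 = -1 + 5 B$)
$37 \left(W + g{\left(-2,6 \cdot 2 \right)}\right) = 37 \left(-18 - \left(1 - 5 \cdot 6 \cdot 2\right)\right) = 37 \left(-18 + \left(-1 + 5 \cdot 12\right)\right) = 37 \left(-18 + \left(-1 + 60\right)\right) = 37 \left(-18 + 59\right) = 37 \cdot 41 = 1517$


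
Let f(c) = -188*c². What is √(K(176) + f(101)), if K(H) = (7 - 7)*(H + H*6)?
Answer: 202*I*√47 ≈ 1384.8*I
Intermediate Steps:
K(H) = 0 (K(H) = 0*(H + 6*H) = 0*(7*H) = 0)
√(K(176) + f(101)) = √(0 - 188*101²) = √(0 - 188*10201) = √(0 - 1917788) = √(-1917788) = 202*I*√47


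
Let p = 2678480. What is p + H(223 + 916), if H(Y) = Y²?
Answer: 3975801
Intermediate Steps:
p + H(223 + 916) = 2678480 + (223 + 916)² = 2678480 + 1139² = 2678480 + 1297321 = 3975801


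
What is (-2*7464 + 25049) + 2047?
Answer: 12168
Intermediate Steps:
(-2*7464 + 25049) + 2047 = (-14928 + 25049) + 2047 = 10121 + 2047 = 12168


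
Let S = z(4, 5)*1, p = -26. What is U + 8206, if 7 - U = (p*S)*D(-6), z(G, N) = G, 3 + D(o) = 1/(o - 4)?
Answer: 39453/5 ≈ 7890.6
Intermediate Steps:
D(o) = -3 + 1/(-4 + o) (D(o) = -3 + 1/(o - 4) = -3 + 1/(-4 + o))
S = 4 (S = 4*1 = 4)
U = -1577/5 (U = 7 - (-26*4)*(13 - 3*(-6))/(-4 - 6) = 7 - (-104)*(13 + 18)/(-10) = 7 - (-104)*(-⅒*31) = 7 - (-104)*(-31)/10 = 7 - 1*1612/5 = 7 - 1612/5 = -1577/5 ≈ -315.40)
U + 8206 = -1577/5 + 8206 = 39453/5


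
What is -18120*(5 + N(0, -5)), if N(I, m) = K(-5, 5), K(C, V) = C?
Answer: 0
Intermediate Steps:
N(I, m) = -5
-18120*(5 + N(0, -5)) = -18120*(5 - 5) = -18120*0 = -9060*0 = 0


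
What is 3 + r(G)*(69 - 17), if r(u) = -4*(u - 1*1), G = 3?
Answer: -413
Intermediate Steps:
r(u) = 4 - 4*u (r(u) = -4*(u - 1) = -4*(-1 + u) = 4 - 4*u)
3 + r(G)*(69 - 17) = 3 + (4 - 4*3)*(69 - 17) = 3 + (4 - 12)*52 = 3 - 8*52 = 3 - 416 = -413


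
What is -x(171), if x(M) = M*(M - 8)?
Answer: -27873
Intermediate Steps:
x(M) = M*(-8 + M)
-x(171) = -171*(-8 + 171) = -171*163 = -1*27873 = -27873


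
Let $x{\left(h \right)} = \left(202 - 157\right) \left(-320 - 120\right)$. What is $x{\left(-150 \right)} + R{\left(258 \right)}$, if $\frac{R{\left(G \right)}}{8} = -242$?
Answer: $-21736$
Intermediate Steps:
$R{\left(G \right)} = -1936$ ($R{\left(G \right)} = 8 \left(-242\right) = -1936$)
$x{\left(h \right)} = -19800$ ($x{\left(h \right)} = \left(202 - 157\right) \left(-440\right) = 45 \left(-440\right) = -19800$)
$x{\left(-150 \right)} + R{\left(258 \right)} = -19800 - 1936 = -21736$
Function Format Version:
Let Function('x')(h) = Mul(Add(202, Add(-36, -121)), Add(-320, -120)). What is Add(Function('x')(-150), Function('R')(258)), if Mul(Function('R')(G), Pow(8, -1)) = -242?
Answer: -21736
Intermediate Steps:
Function('R')(G) = -1936 (Function('R')(G) = Mul(8, -242) = -1936)
Function('x')(h) = -19800 (Function('x')(h) = Mul(Add(202, -157), -440) = Mul(45, -440) = -19800)
Add(Function('x')(-150), Function('R')(258)) = Add(-19800, -1936) = -21736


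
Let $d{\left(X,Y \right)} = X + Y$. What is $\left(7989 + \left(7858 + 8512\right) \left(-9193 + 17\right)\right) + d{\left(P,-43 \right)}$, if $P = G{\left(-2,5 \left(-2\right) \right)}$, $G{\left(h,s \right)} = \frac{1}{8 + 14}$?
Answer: $- \frac{3304469827}{22} \approx -1.502 \cdot 10^{8}$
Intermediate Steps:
$G{\left(h,s \right)} = \frac{1}{22}$
$P = \frac{1}{22} \approx 0.045455$
$\left(7989 + \left(7858 + 8512\right) \left(-9193 + 17\right)\right) + d{\left(P,-43 \right)} = \left(7989 + \left(7858 + 8512\right) \left(-9193 + 17\right)\right) + \left(\frac{1}{22} - 43\right) = \left(7989 + 16370 \left(-9176\right)\right) - \frac{945}{22} = \left(7989 - 150211120\right) - \frac{945}{22} = -150203131 - \frac{945}{22} = - \frac{3304469827}{22}$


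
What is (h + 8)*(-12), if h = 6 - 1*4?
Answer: -120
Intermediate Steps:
h = 2 (h = 6 - 4 = 2)
(h + 8)*(-12) = (2 + 8)*(-12) = 10*(-12) = -120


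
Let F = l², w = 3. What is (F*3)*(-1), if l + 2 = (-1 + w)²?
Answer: -12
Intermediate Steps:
l = 2 (l = -2 + (-1 + 3)² = -2 + 2² = -2 + 4 = 2)
F = 4 (F = 2² = 4)
(F*3)*(-1) = (4*3)*(-1) = 12*(-1) = -12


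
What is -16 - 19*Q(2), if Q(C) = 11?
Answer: -225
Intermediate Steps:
-16 - 19*Q(2) = -16 - 19*11 = -16 - 209 = -225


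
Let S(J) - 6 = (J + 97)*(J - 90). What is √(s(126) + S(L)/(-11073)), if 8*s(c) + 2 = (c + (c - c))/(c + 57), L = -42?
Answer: 2*√6224749697/225151 ≈ 0.70084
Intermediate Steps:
S(J) = 6 + (-90 + J)*(97 + J) (S(J) = 6 + (J + 97)*(J - 90) = 6 + (97 + J)*(-90 + J) = 6 + (-90 + J)*(97 + J))
s(c) = -¼ + c/(8*(57 + c)) (s(c) = -¼ + ((c + (c - c))/(c + 57))/8 = -¼ + ((c + 0)/(57 + c))/8 = -¼ + (c/(57 + c))/8 = -¼ + c/(8*(57 + c)))
√(s(126) + S(L)/(-11073)) = √((-114 - 1*126)/(8*(57 + 126)) + (-8724 + (-42)² + 7*(-42))/(-11073)) = √((⅛)*(-114 - 126)/183 + (-8724 + 1764 - 294)*(-1/11073)) = √((⅛)*(1/183)*(-240) - 7254*(-1/11073)) = √(-10/61 + 2418/3691) = √(110588/225151) = 2*√6224749697/225151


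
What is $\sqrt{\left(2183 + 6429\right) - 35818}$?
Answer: $i \sqrt{27206} \approx 164.94 i$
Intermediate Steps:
$\sqrt{\left(2183 + 6429\right) - 35818} = \sqrt{8612 - 35818} = \sqrt{-27206} = i \sqrt{27206}$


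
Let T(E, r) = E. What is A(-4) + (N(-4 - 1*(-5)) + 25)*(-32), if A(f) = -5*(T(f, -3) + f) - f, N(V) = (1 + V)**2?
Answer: -884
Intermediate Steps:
A(f) = -11*f (A(f) = -5*(f + f) - f = -10*f - f = -11*f)
A(-4) + (N(-4 - 1*(-5)) + 25)*(-32) = -11*(-4) + ((1 + (-4 - 1*(-5)))**2 + 25)*(-32) = 44 + ((1 + (-4 + 5))**2 + 25)*(-32) = 44 + ((1 + 1)**2 + 25)*(-32) = 44 + (2**2 + 25)*(-32) = 44 + (4 + 25)*(-32) = 44 + 29*(-32) = 44 - 928 = -884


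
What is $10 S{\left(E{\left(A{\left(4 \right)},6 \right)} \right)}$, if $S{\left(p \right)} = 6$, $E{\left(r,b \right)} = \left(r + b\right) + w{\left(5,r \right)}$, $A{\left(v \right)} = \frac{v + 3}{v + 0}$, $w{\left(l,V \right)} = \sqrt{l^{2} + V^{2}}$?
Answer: $60$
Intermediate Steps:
$w{\left(l,V \right)} = \sqrt{V^{2} + l^{2}}$
$A{\left(v \right)} = \frac{3 + v}{v}$
$E{\left(r,b \right)} = b + r + \sqrt{25 + r^{2}}$ ($E{\left(r,b \right)} = \left(r + b\right) + \sqrt{r^{2} + 5^{2}} = \left(b + r\right) + \sqrt{r^{2} + 25} = \left(b + r\right) + \sqrt{25 + r^{2}} = b + r + \sqrt{25 + r^{2}}$)
$10 S{\left(E{\left(A{\left(4 \right)},6 \right)} \right)} = 10 \cdot 6 = 60$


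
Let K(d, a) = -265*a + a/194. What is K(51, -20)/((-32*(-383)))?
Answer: 257045/594416 ≈ 0.43243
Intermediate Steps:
K(d, a) = -51409*a/194 (K(d, a) = -265*a + a*(1/194) = -265*a + a/194 = -51409*a/194)
K(51, -20)/((-32*(-383))) = (-51409/194*(-20))/((-32*(-383))) = (514090/97)/12256 = (514090/97)*(1/12256) = 257045/594416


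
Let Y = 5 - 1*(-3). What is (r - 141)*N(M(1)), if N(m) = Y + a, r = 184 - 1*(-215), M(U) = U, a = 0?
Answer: 2064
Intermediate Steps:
r = 399 (r = 184 + 215 = 399)
Y = 8 (Y = 5 + 3 = 8)
N(m) = 8 (N(m) = 8 + 0 = 8)
(r - 141)*N(M(1)) = (399 - 141)*8 = 258*8 = 2064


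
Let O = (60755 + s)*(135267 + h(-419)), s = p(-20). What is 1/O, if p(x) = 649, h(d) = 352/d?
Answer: 419/3480165095484 ≈ 1.2040e-10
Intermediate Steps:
s = 649
O = 3480165095484/419 (O = (60755 + 649)*(135267 + 352/(-419)) = 61404*(135267 + 352*(-1/419)) = 61404*(135267 - 352/419) = 61404*(56676521/419) = 3480165095484/419 ≈ 8.3059e+9)
1/O = 1/(3480165095484/419) = 419/3480165095484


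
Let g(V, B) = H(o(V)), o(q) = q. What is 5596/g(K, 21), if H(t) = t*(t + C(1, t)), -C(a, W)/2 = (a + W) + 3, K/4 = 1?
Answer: -1399/12 ≈ -116.58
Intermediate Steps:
K = 4 (K = 4*1 = 4)
C(a, W) = -6 - 2*W - 2*a (C(a, W) = -2*((a + W) + 3) = -2*((W + a) + 3) = -2*(3 + W + a) = -6 - 2*W - 2*a)
H(t) = t*(-8 - t) (H(t) = t*(t + (-6 - 2*t - 2*1)) = t*(t + (-6 - 2*t - 2)) = t*(t + (-8 - 2*t)) = t*(-8 - t))
g(V, B) = -V*(8 + V)
5596/g(K, 21) = 5596/((-1*4*(8 + 4))) = 5596/((-1*4*12)) = 5596/(-48) = 5596*(-1/48) = -1399/12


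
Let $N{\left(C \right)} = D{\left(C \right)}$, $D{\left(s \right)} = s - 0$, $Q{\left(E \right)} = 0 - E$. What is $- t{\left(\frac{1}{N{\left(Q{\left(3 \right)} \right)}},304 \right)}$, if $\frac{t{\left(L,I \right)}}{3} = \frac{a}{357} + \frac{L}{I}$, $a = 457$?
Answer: $- \frac{138809}{36176} \approx -3.837$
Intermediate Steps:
$Q{\left(E \right)} = - E$
$D{\left(s \right)} = s$ ($D{\left(s \right)} = s + 0 = s$)
$N{\left(C \right)} = C$
$t{\left(L,I \right)} = \frac{457}{119} + \frac{3 L}{I}$ ($t{\left(L,I \right)} = 3 \left(\frac{457}{357} + \frac{L}{I}\right) = \frac{457}{119} + \frac{3 L}{I}$)
$- t{\left(\frac{1}{N{\left(Q{\left(3 \right)} \right)}},304 \right)} = - (\frac{457}{119} + \frac{3}{\left(-1\right) 3 \cdot 304}) = - (\frac{457}{119} + 3 \frac{1}{-3} \cdot \frac{1}{304}) = - (\frac{457}{119} + 3 \left(- \frac{1}{3}\right) \frac{1}{304}) = - (\frac{457}{119} - \frac{1}{304}) = \left(-1\right) \frac{138809}{36176} = - \frac{138809}{36176}$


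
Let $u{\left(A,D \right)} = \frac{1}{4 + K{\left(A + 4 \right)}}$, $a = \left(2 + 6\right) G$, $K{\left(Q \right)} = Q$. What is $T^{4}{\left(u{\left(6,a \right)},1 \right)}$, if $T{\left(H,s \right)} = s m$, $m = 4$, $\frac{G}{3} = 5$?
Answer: $256$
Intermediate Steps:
$G = 15$ ($G = 3 \cdot 5 = 15$)
$a = 120$ ($a = \left(2 + 6\right) 15 = 8 \cdot 15 = 120$)
$u{\left(A,D \right)} = \frac{1}{8 + A}$ ($u{\left(A,D \right)} = \frac{1}{4 + \left(A + 4\right)} = \frac{1}{4 + \left(4 + A\right)} = \frac{1}{8 + A}$)
$T{\left(H,s \right)} = 4 s$ ($T{\left(H,s \right)} = s 4 = 4 s$)
$T^{4}{\left(u{\left(6,a \right)},1 \right)} = \left(4 \cdot 1\right)^{4} = 4^{4} = 256$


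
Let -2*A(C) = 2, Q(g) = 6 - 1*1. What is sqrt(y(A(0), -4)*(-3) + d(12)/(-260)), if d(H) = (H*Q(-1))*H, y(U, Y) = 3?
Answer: 3*I*sqrt(221)/13 ≈ 3.4306*I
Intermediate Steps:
Q(g) = 5 (Q(g) = 6 - 1 = 5)
A(C) = -1 (A(C) = -1/2*2 = -1)
d(H) = 5*H**2 (d(H) = (H*5)*H = (5*H)*H = 5*H**2)
sqrt(y(A(0), -4)*(-3) + d(12)/(-260)) = sqrt(3*(-3) + (5*12**2)/(-260)) = sqrt(-9 + (5*144)*(-1/260)) = sqrt(-9 + 720*(-1/260)) = sqrt(-9 - 36/13) = sqrt(-153/13) = 3*I*sqrt(221)/13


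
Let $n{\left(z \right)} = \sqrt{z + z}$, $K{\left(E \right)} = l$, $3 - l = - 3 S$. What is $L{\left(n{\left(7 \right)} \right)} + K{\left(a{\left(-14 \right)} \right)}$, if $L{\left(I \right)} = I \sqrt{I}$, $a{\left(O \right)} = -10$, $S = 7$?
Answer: $24 + 14^{\frac{3}{4}} \approx 31.238$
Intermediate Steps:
$l = 24$ ($l = 3 - \left(-3\right) 7 = 3 - -21 = 3 + 21 = 24$)
$K{\left(E \right)} = 24$
$n{\left(z \right)} = \sqrt{2} \sqrt{z}$ ($n{\left(z \right)} = \sqrt{2 z} = \sqrt{2} \sqrt{z}$)
$L{\left(I \right)} = I^{\frac{3}{2}}$
$L{\left(n{\left(7 \right)} \right)} + K{\left(a{\left(-14 \right)} \right)} = \left(\sqrt{2} \sqrt{7}\right)^{\frac{3}{2}} + 24 = \left(\sqrt{14}\right)^{\frac{3}{2}} + 24 = 14^{\frac{3}{4}} + 24 = 24 + 14^{\frac{3}{4}}$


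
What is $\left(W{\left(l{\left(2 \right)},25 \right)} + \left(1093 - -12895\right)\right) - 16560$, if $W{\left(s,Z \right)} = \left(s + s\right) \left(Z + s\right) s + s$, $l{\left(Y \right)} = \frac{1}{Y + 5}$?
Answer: $- \frac{881795}{343} \approx -2570.8$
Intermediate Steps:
$l{\left(Y \right)} = \frac{1}{5 + Y}$
$W{\left(s,Z \right)} = s + 2 s^{2} \left(Z + s\right)$ ($W{\left(s,Z \right)} = 2 s \left(Z + s\right) s + s = 2 s^{2} \left(Z + s\right) + s = s + 2 s^{2} \left(Z + s\right)$)
$\left(W{\left(l{\left(2 \right)},25 \right)} + \left(1093 - -12895\right)\right) - 16560 = \left(\frac{1 + 2 \left(\frac{1}{5 + 2}\right)^{2} + 2 \cdot 25 \frac{1}{5 + 2}}{5 + 2} + \left(1093 - -12895\right)\right) - 16560 = \left(\frac{1 + 2 \left(\frac{1}{7}\right)^{2} + 2 \cdot 25 \cdot \frac{1}{7}}{7} + \left(1093 + 12895\right)\right) - 16560 = \left(\frac{1 + \frac{2}{49} + 2 \cdot 25 \cdot \frac{1}{7}}{7} + 13988\right) - 16560 = \left(\frac{1 + 2 \cdot \frac{1}{49} + \frac{50}{7}}{7} + 13988\right) - 16560 = \left(\frac{1 + \frac{2}{49} + \frac{50}{7}}{7} + 13988\right) - 16560 = \left(\frac{1}{7} \cdot \frac{401}{49} + 13988\right) - 16560 = \left(\frac{401}{343} + 13988\right) - 16560 = \frac{4798285}{343} - 16560 = - \frac{881795}{343}$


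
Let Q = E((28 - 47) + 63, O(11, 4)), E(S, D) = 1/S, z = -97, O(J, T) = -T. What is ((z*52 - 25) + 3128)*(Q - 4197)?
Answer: 358438647/44 ≈ 8.1463e+6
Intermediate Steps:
Q = 1/44 (Q = 1/((28 - 47) + 63) = 1/(-19 + 63) = 1/44 ≈ 0.022727)
((z*52 - 25) + 3128)*(Q - 4197) = ((-97*52 - 25) + 3128)*(1/44 - 4197) = ((-5044 - 25) + 3128)*(-184667/44) = (-5069 + 3128)*(-184667/44) = -1941*(-184667/44) = 358438647/44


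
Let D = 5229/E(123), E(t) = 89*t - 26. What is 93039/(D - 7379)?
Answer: -1016078919/80580830 ≈ -12.609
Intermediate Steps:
E(t) = -26 + 89*t
D = 5229/10921 (D = 5229/(-26 + 89*123) = 5229/(-26 + 10947) = 5229/10921 ≈ 0.47880)
93039/(D - 7379) = 93039/(5229/10921 - 7379) = 93039/(-80580830/10921) = 93039*(-10921/80580830) = -1016078919/80580830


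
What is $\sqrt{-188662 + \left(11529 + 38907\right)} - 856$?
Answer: $-856 + i \sqrt{138226} \approx -856.0 + 371.79 i$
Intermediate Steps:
$\sqrt{-188662 + \left(11529 + 38907\right)} - 856 = \sqrt{-188662 + 50436} - 856 = \sqrt{-138226} - 856 = i \sqrt{138226} - 856 = -856 + i \sqrt{138226}$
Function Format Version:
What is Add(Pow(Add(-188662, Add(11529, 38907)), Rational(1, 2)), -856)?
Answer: Add(-856, Mul(I, Pow(138226, Rational(1, 2)))) ≈ Add(-856.00, Mul(371.79, I))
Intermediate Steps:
Add(Pow(Add(-188662, Add(11529, 38907)), Rational(1, 2)), -856) = Add(Pow(Add(-188662, 50436), Rational(1, 2)), -856) = Add(Pow(-138226, Rational(1, 2)), -856) = Add(Mul(I, Pow(138226, Rational(1, 2))), -856) = Add(-856, Mul(I, Pow(138226, Rational(1, 2))))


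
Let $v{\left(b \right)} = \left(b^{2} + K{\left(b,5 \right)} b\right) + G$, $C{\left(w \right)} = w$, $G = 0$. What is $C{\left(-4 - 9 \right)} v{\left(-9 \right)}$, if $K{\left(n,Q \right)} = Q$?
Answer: $-468$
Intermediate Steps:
$v{\left(b \right)} = b^{2} + 5 b$ ($v{\left(b \right)} = \left(b^{2} + 5 b\right) + 0 = b^{2} + 5 b$)
$C{\left(-4 - 9 \right)} v{\left(-9 \right)} = \left(-4 - 9\right) \left(- 9 \left(5 - 9\right)\right) = \left(-4 - 9\right) \left(\left(-9\right) \left(-4\right)\right) = \left(-13\right) 36 = -468$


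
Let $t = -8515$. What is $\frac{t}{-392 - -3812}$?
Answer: $- \frac{1703}{684} \approx -2.4898$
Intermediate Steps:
$\frac{t}{-392 - -3812} = - \frac{8515}{-392 - -3812} = - \frac{8515}{-392 + 3812} = - \frac{8515}{3420} = \left(-8515\right) \frac{1}{3420} = - \frac{1703}{684}$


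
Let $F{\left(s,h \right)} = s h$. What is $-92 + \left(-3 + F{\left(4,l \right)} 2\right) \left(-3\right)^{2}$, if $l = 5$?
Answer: $241$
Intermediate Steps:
$F{\left(s,h \right)} = h s$
$-92 + \left(-3 + F{\left(4,l \right)} 2\right) \left(-3\right)^{2} = -92 + \left(-3 + 5 \cdot 4 \cdot 2\right) \left(-3\right)^{2} = -92 + \left(-3 + 20 \cdot 2\right) 9 = -92 + \left(-3 + 40\right) 9 = -92 + 37 \cdot 9 = -92 + 333 = 241$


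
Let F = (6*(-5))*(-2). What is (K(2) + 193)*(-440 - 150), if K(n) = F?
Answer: -149270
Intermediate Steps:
F = 60 (F = -30*(-2) = 60)
K(n) = 60
(K(2) + 193)*(-440 - 150) = (60 + 193)*(-440 - 150) = 253*(-590) = -149270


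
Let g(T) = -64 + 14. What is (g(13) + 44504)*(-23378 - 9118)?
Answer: -1444577184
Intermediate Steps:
g(T) = -50
(g(13) + 44504)*(-23378 - 9118) = (-50 + 44504)*(-23378 - 9118) = 44454*(-32496) = -1444577184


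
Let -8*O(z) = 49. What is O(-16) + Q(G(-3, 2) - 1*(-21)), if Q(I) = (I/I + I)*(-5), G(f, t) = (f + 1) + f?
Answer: -729/8 ≈ -91.125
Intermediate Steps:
G(f, t) = 1 + 2*f (G(f, t) = (1 + f) + f = 1 + 2*f)
O(z) = -49/8 (O(z) = -⅛*49 = -49/8)
Q(I) = -5 - 5*I (Q(I) = (1 + I)*(-5) = -5 - 5*I)
O(-16) + Q(G(-3, 2) - 1*(-21)) = -49/8 + (-5 - 5*((1 + 2*(-3)) - 1*(-21))) = -49/8 + (-5 - 5*((1 - 6) + 21)) = -49/8 + (-5 - 5*(-5 + 21)) = -49/8 + (-5 - 5*16) = -49/8 + (-5 - 80) = -49/8 - 85 = -729/8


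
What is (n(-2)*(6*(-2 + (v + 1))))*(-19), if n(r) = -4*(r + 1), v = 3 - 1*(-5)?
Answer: -3192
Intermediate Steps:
v = 8 (v = 3 + 5 = 8)
n(r) = -4 - 4*r (n(r) = -4*(1 + r) = -4 - 4*r)
(n(-2)*(6*(-2 + (v + 1))))*(-19) = ((-4 - 4*(-2))*(6*(-2 + (8 + 1))))*(-19) = ((-4 + 8)*(6*(-2 + 9)))*(-19) = (4*(6*7))*(-19) = (4*42)*(-19) = 168*(-19) = -3192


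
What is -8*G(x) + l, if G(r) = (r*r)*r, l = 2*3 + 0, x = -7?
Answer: 2750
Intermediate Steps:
l = 6 (l = 6 + 0 = 6)
G(r) = r³ (G(r) = r²*r = r³)
-8*G(x) + l = -8*(-7)³ + 6 = -8*(-343) + 6 = 2744 + 6 = 2750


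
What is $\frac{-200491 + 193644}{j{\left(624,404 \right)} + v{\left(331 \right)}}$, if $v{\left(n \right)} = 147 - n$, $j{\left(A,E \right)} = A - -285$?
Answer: $- \frac{6847}{725} \approx -9.4441$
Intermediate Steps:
$j{\left(A,E \right)} = 285 + A$ ($j{\left(A,E \right)} = A + 285 = 285 + A$)
$\frac{-200491 + 193644}{j{\left(624,404 \right)} + v{\left(331 \right)}} = \frac{-200491 + 193644}{\left(285 + 624\right) + \left(147 - 331\right)} = - \frac{6847}{909 + \left(147 - 331\right)} = - \frac{6847}{909 - 184} = - \frac{6847}{725}$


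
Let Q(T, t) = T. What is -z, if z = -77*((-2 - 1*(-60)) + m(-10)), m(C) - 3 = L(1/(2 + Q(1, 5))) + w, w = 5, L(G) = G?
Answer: 15323/3 ≈ 5107.7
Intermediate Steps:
m(C) = 25/3 (m(C) = 3 + (1/(2 + 1) + 5) = 3 + (1/3 + 5) = 3 + 16/3 = 25/3)
z = -15323/3 (z = -77*((-2 - 1*(-60)) + 25/3) = -77*((-2 + 60) + 25/3) = -77*(58 + 25/3) = -77*199/3 = -15323/3 ≈ -5107.7)
-z = -1*(-15323/3) = 15323/3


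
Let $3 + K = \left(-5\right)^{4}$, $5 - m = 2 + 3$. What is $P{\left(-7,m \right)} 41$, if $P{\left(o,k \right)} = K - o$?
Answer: $25789$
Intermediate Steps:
$m = 0$ ($m = 5 - \left(2 + 3\right) = 5 - 5 = 0$)
$K = 622$ ($K = -3 + \left(-5\right)^{4} = -3 + 625 = 622$)
$P{\left(o,k \right)} = 622 - o$
$P{\left(-7,m \right)} 41 = \left(622 - -7\right) 41 = \left(622 + 7\right) 41 = 629 \cdot 41 = 25789$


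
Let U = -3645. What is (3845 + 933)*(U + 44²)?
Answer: -8165602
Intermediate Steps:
(3845 + 933)*(U + 44²) = (3845 + 933)*(-3645 + 44²) = 4778*(-3645 + 1936) = 4778*(-1709) = -8165602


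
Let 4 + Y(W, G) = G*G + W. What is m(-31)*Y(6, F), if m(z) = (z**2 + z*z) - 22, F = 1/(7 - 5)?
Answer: 4275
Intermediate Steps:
F = 1/2 ≈ 0.50000
Y(W, G) = -4 + W + G**2 (Y(W, G) = -4 + (G*G + W) = -4 + (G**2 + W) = -4 + (W + G**2) = -4 + W + G**2)
m(z) = -22 + 2*z**2 (m(z) = (z**2 + z**2) - 22 = 2*z**2 - 22 = -22 + 2*z**2)
m(-31)*Y(6, F) = (-22 + 2*(-31)**2)*(-4 + 6 + (1/2)**2) = (-22 + 2*961)*(-4 + 6 + 1/4) = (-22 + 1922)*(9/4) = 1900*(9/4) = 4275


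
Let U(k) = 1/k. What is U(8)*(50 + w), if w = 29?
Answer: 79/8 ≈ 9.8750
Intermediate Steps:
U(8)*(50 + w) = (50 + 29)/8 = (⅛)*79 = 79/8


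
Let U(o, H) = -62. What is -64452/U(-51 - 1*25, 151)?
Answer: 32226/31 ≈ 1039.5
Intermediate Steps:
-64452/U(-51 - 1*25, 151) = -64452/(-62) = -64452*(-1/62) = 32226/31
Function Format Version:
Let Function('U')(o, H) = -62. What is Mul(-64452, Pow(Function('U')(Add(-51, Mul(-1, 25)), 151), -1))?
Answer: Rational(32226, 31) ≈ 1039.5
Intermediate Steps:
Mul(-64452, Pow(Function('U')(Add(-51, Mul(-1, 25)), 151), -1)) = Mul(-64452, Pow(-62, -1)) = Mul(-64452, Rational(-1, 62)) = Rational(32226, 31)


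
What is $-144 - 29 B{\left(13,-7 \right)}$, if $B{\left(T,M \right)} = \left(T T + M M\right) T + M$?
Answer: $-82127$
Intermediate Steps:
$B{\left(T,M \right)} = M + T \left(M^{2} + T^{2}\right)$ ($B{\left(T,M \right)} = \left(T^{2} + M^{2}\right) T + M = \left(M^{2} + T^{2}\right) T + M = T \left(M^{2} + T^{2}\right) + M = M + T \left(M^{2} + T^{2}\right)$)
$-144 - 29 B{\left(13,-7 \right)} = -144 - 29 \left(-7 + 13^{3} + 13 \left(-7\right)^{2}\right) = -144 - 29 \left(-7 + 2197 + 13 \cdot 49\right) = -144 - 29 \left(-7 + 2197 + 637\right) = -144 - 81983 = -82127$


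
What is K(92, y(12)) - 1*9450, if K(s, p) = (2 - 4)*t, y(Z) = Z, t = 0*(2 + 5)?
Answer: -9450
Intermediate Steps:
t = 0 (t = 0*7 = 0)
K(s, p) = 0 (K(s, p) = (2 - 4)*0 = -2*0 = 0)
K(92, y(12)) - 1*9450 = 0 - 1*9450 = 0 - 9450 = -9450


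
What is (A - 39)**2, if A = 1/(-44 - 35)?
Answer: 9498724/6241 ≈ 1522.0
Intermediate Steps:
A = -1/79 (A = 1/(-79) = -1/79 ≈ -0.012658)
(A - 39)**2 = (-1/79 - 39)**2 = (-3082/79)**2 = 9498724/6241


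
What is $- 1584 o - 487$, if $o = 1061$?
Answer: $-1681111$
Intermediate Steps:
$- 1584 o - 487 = \left(-1584\right) 1061 - 487 = -1680624 - 487 = -1681111$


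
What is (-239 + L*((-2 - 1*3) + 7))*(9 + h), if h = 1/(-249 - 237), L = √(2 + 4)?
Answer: -1045147/486 + 4373*√6/243 ≈ -2106.4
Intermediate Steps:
L = √6 ≈ 2.4495
h = -1/486 (h = 1/(-486) = -1/486 ≈ -0.0020576)
(-239 + L*((-2 - 1*3) + 7))*(9 + h) = (-239 + √6*((-2 - 1*3) + 7))*(9 - 1/486) = (-239 + √6*((-2 - 3) + 7))*(4373/486) = (-239 + √6*(-5 + 7))*(4373/486) = (-239 + √6*2)*(4373/486) = (-239 + 2*√6)*(4373/486) = -1045147/486 + 4373*√6/243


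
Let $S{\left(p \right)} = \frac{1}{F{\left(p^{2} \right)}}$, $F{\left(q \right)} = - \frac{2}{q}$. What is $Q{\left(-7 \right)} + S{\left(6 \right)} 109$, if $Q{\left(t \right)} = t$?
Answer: $-1969$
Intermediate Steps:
$S{\left(p \right)} = - \frac{p^{2}}{2}$ ($S{\left(p \right)} = \frac{1}{\left(-2\right) \frac{1}{p^{2}}} = - \frac{p^{2}}{2}$)
$Q{\left(-7 \right)} + S{\left(6 \right)} 109 = -7 + - \frac{6^{2}}{2} \cdot 109 = -7 + \left(- \frac{1}{2}\right) 36 \cdot 109 = -7 - 1962 = -1969$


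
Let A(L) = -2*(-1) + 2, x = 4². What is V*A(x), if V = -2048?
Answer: -8192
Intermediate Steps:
x = 16
A(L) = 4 (A(L) = 2 + 2 = 4)
V*A(x) = -2048*4 = -8192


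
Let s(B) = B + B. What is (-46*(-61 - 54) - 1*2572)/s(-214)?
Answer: -1359/214 ≈ -6.3505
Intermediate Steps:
s(B) = 2*B
(-46*(-61 - 54) - 1*2572)/s(-214) = (-46*(-61 - 54) - 1*2572)/((2*(-214))) = (-46*(-115) - 2572)/(-428) = (5290 - 2572)*(-1/428) = 2718*(-1/428) = -1359/214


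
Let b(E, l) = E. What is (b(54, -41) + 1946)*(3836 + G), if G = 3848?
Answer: 15368000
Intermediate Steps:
(b(54, -41) + 1946)*(3836 + G) = (54 + 1946)*(3836 + 3848) = 2000*7684 = 15368000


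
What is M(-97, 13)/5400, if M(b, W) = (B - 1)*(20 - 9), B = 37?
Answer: 11/150 ≈ 0.073333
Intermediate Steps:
M(b, W) = 396 (M(b, W) = (37 - 1)*(20 - 9) = 36*11 = 396)
M(-97, 13)/5400 = 396/5400 = 396*(1/5400) = 11/150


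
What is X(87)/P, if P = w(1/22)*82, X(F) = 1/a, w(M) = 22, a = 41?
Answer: 1/73964 ≈ 1.3520e-5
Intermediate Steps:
X(F) = 1/41
P = 1804 (P = 22*82 = 1804)
X(87)/P = (1/41)/1804 = (1/41)*(1/1804) = 1/73964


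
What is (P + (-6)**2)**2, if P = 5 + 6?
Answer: 2209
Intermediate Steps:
P = 11
(P + (-6)**2)**2 = (11 + (-6)**2)**2 = (11 + 36)**2 = 47**2 = 2209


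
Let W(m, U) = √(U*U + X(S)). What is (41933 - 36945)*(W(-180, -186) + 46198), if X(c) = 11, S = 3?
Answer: 230435624 + 4988*√34607 ≈ 2.3136e+8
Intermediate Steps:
W(m, U) = √(11 + U²) (W(m, U) = √(U*U + 11) = √(U² + 11) = √(11 + U²))
(41933 - 36945)*(W(-180, -186) + 46198) = (41933 - 36945)*(√(11 + (-186)²) + 46198) = 4988*(√(11 + 34596) + 46198) = 4988*(√34607 + 46198) = 4988*(46198 + √34607) = 230435624 + 4988*√34607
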